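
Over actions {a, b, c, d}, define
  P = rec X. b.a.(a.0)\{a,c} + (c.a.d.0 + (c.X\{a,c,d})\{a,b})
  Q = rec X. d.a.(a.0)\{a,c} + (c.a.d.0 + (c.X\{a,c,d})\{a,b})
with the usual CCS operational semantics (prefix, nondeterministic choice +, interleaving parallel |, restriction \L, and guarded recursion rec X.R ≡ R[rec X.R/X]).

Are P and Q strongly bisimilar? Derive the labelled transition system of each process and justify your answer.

Reachable graph of P (7 states):
  p0 = rec X. b.a.(a.0)\{a,c} + (c.a.d.0 + (c.X\{a,c,d})\{a,b}) ⊢ —b→ p1, —c→ p2, —c→ p3
  p1 = a.(a.0)\{a,c} ⊢ —a→ p4
  p2 = (rec X. b.a.(a.0)\{a,c} + (c.a.d.0 + (c.X\{a,c,d})\{a,b}))\{a,c,d}\{a,b} ⊢ stopped
  p3 = a.d.0 ⊢ —a→ p5
  p4 = (a.0)\{a,c} ⊢ stopped
  p5 = d.0 ⊢ —d→ p6
  p6 = 0 ⊢ stopped
Reachable graph of Q (7 states):
  q0 = rec X. d.a.(a.0)\{a,c} + (c.a.d.0 + (c.X\{a,c,d})\{a,b}) ⊢ —c→ q1, —c→ q2, —d→ q3
  q1 = (rec X. d.a.(a.0)\{a,c} + (c.a.d.0 + (c.X\{a,c,d})\{a,b}))\{a,c,d}\{a,b} ⊢ stopped
  q2 = a.d.0 ⊢ —a→ q4
  q3 = a.(a.0)\{a,c} ⊢ —a→ q5
  q4 = d.0 ⊢ —d→ q6
  q5 = (a.0)\{a,c} ⊢ stopped
  q6 = 0 ⊢ stopped
Coarsest stable partition (strong bisimilarity classes):
  B0 = {p0}
  B1 = {p1, q3}
  B2 = {p2, p4, p6, q1, q5, q6}
  B3 = {p3, q2}
  B4 = {p5, q4}
  B5 = {q0}
p0 ∈ B0, q0 ∈ B5 → different blocks

not bisimilar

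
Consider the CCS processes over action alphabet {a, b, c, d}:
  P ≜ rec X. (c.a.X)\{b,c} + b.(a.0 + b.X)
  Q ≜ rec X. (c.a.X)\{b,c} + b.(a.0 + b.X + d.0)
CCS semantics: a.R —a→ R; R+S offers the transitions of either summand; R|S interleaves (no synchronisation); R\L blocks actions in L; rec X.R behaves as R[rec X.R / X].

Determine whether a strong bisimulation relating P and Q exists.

not bisimilar

LTS(P): 3 reachable states
  s0 = rec X. (c.a.X)\{b,c} + b.(a.0 + b.X) ⊢ =b=> s1
  s1 = a.0 + b.(rec X. (c.a.X)\{b,c} + b.(a.0 + b.X)) ⊢ =a=> s2, =b=> s0
  s2 = 0 ⊢ stopped
LTS(Q): 3 reachable states
  t0 = rec X. (c.a.X)\{b,c} + b.(a.0 + b.X + d.0) ⊢ =b=> t1
  t1 = a.0 + b.(rec X. (c.a.X)\{b,c} + b.(a.0 + b.X + d.0)) + d.0 ⊢ =a=> t2, =b=> t0, =d=> t2
  t2 = 0 ⊢ stopped
Coarsest stable partition (strong bisimilarity classes):
  B0 = {s0}
  B1 = {s1}
  B2 = {s2, t2}
  B3 = {t0}
  B4 = {t1}
s0 ∈ B0, t0 ∈ B3 → different blocks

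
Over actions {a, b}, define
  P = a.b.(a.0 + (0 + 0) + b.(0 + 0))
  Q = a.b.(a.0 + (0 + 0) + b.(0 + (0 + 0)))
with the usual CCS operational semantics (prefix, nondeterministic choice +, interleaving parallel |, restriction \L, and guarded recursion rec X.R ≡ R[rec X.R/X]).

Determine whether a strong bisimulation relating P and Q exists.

LTS(P): 5 reachable states
  s0 = a.b.(a.0 + (0 + 0) + b.(0 + 0)) has moves =a=> s1
  s1 = b.(a.0 + (0 + 0) + b.(0 + 0)) has moves =b=> s2
  s2 = a.0 + (0 + 0) + b.(0 + 0) has moves =a=> s3, =b=> s4
  s3 = 0 has moves (no moves)
  s4 = 0 + 0 has moves (no moves)
LTS(Q): 5 reachable states
  t0 = a.b.(a.0 + (0 + 0) + b.(0 + (0 + 0))) has moves =a=> t1
  t1 = b.(a.0 + (0 + 0) + b.(0 + (0 + 0))) has moves =b=> t2
  t2 = a.0 + (0 + 0) + b.(0 + (0 + 0)) has moves =a=> t3, =b=> t4
  t3 = 0 has moves (no moves)
  t4 = 0 + (0 + 0) has moves (no moves)
Coarsest stable partition (strong bisimilarity classes):
  B0 = {s0, t0}
  B1 = {s1, t1}
  B2 = {s2, t2}
  B3 = {s3, s4, t3, t4}
s0 ∈ B0, t0 ∈ B0 → same block

bisimilar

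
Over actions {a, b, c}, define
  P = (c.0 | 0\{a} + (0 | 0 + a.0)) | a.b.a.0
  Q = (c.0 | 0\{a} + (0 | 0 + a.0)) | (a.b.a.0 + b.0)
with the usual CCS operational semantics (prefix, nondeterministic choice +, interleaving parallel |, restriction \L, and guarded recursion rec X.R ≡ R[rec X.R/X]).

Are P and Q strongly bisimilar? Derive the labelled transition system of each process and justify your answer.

Reachable graph of P (12 states):
  p0 = (c.0 | 0\{a} + (0 | 0 + a.0)) | a.b.a.0 :: —a→ p1, —a→ p2, —c→ p3
  p1 = (c.0 | 0\{a} + (0 | 0 + a.0)) | b.a.0 :: —a→ p4, —b→ p5, —c→ p6
  p2 = 0 | a.b.a.0 :: —a→ p4
  p3 = 0 | 0\{a} | a.b.a.0 :: —a→ p6
  p4 = 0 | b.a.0 :: —b→ p7
  p5 = (c.0 | 0\{a} + (0 | 0 + a.0)) | a.0 :: —a→ p7, —a→ p8, —c→ p9
  p6 = 0 | 0\{a} | b.a.0 :: —b→ p9
  p7 = 0 | a.0 :: —a→ p10
  p8 = (c.0 | 0\{a} + (0 | 0 + a.0)) | 0 :: —a→ p10, —c→ p11
  p9 = 0 | 0\{a} | a.0 :: —a→ p11
  p10 = 0 | 0 :: ·
  p11 = 0 | 0\{a} | 0 :: ·
Reachable graph of Q (12 states):
  q0 = (c.0 | 0\{a} + (0 | 0 + a.0)) | (a.b.a.0 + b.0) :: —a→ q1, —a→ q2, —b→ q3, —c→ q4
  q1 = (c.0 | 0\{a} + (0 | 0 + a.0)) | b.a.0 :: —a→ q5, —b→ q6, —c→ q7
  q2 = 0 | (a.b.a.0 + b.0) :: —a→ q5, —b→ q8
  q3 = (c.0 | 0\{a} + (0 | 0 + a.0)) | 0 :: —a→ q8, —c→ q9
  q4 = 0 | 0\{a} | (a.b.a.0 + b.0) :: —a→ q7, —b→ q9
  q5 = 0 | b.a.0 :: —b→ q10
  q6 = (c.0 | 0\{a} + (0 | 0 + a.0)) | a.0 :: —a→ q10, —a→ q3, —c→ q11
  q7 = 0 | 0\{a} | b.a.0 :: —b→ q11
  q8 = 0 | 0 :: ·
  q9 = 0 | 0\{a} | 0 :: ·
  q10 = 0 | a.0 :: —a→ q8
  q11 = 0 | 0\{a} | a.0 :: —a→ q9
Bisimilarity quotient blocks:
  B0 = {p0}
  B1 = {p1, q1}
  B2 = {p4, p6, q5, q7}
  B3 = {p7, p9, q10, q11}
  B4 = {p10, p11, q8, q9}
  B5 = {p5, q6}
  B6 = {p8, q3}
  B7 = {p2, p3}
  B8 = {q0}
  B9 = {q2, q4}
p0 ∈ B0, q0 ∈ B8 → different blocks

P ≁ Q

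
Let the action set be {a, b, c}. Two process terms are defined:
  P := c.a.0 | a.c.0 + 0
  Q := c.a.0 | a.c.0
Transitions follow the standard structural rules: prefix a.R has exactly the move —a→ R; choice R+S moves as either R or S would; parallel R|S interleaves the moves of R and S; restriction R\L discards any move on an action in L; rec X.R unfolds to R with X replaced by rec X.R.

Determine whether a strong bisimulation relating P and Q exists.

P ~ Q

Reachable graph of P (9 states):
  u0 = c.a.0 | a.c.0 + 0 → =a=> u1, =c=> u2
  u1 = c.a.0 | c.0 → =c=> u3, =c=> u4
  u2 = a.0 | a.c.0 → =a=> u3, =a=> u5
  u3 = a.0 | c.0 → =a=> u6, =c=> u7
  u4 = c.a.0 | 0 → =c=> u7
  u5 = 0 | a.c.0 → =a=> u6
  u6 = 0 | c.0 → =c=> u8
  u7 = a.0 | 0 → =a=> u8
  u8 = 0 | 0 → (no moves)
Reachable graph of Q (9 states):
  v0 = c.a.0 | a.c.0 → =a=> v1, =c=> v2
  v1 = c.a.0 | c.0 → =c=> v3, =c=> v4
  v2 = a.0 | a.c.0 → =a=> v3, =a=> v5
  v3 = a.0 | c.0 → =a=> v6, =c=> v7
  v4 = c.a.0 | 0 → =c=> v7
  v5 = 0 | a.c.0 → =a=> v6
  v6 = 0 | c.0 → =c=> v8
  v7 = a.0 | 0 → =a=> v8
  v8 = 0 | 0 → (no moves)
Partition-refinement fixed point:
  B0 = {u0, v0}
  B1 = {u2, v2}
  B2 = {u3, v3}
  B3 = {u7, v7}
  B4 = {u8, v8}
  B5 = {u6, v6}
  B6 = {u5, v5}
  B7 = {u1, v1}
  B8 = {u4, v4}
u0 ∈ B0, v0 ∈ B0 → same block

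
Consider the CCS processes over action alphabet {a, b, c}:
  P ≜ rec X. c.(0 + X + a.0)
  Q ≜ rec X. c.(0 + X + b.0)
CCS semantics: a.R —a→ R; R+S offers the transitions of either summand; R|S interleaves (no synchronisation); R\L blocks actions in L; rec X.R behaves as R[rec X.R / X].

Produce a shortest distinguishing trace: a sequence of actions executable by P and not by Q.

P's transition system — 3 states:
  p0 = rec X. c.(0 + X + a.0) | —c→ p1
  p1 = 0 + (rec X. c.(0 + X + a.0)) + a.0 | —a→ p2, —c→ p1
  p2 = 0 | (no moves)
Q's transition system — 3 states:
  q0 = rec X. c.(0 + X + b.0) | —c→ q1
  q1 = 0 + (rec X. c.(0 + X + b.0)) + b.0 | —b→ q2, —c→ q1
  q2 = 0 | (no moves)
Executing ca from P (initial set {p0}):
  after c @ step 1: {p1}
  after a @ step 2: {p2}
  — P admits the full trace.
Executing ca from Q (initial set {q0}):
  after c @ step 1: {q1}
  after a @ step 2: ∅  — Q cannot continue

ca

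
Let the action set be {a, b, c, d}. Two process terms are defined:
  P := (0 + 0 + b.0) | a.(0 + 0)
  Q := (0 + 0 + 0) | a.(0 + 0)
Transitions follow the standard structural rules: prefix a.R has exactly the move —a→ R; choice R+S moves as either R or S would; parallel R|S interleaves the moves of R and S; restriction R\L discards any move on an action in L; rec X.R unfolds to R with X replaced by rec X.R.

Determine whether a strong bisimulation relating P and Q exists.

not bisimilar

LTS(P): 4 reachable states
  u0 = (0 + 0 + b.0) | a.(0 + 0) | =a=> u1, =b=> u2
  u1 = (0 + 0 + b.0) | (0 + 0) | =b=> u3
  u2 = 0 | a.(0 + 0) | =a=> u3
  u3 = 0 | (0 + 0) | deadlocked
LTS(Q): 2 reachable states
  v0 = (0 + 0 + 0) | a.(0 + 0) | =a=> v1
  v1 = (0 + 0 + 0) | (0 + 0) | deadlocked
Coarsest stable partition (strong bisimilarity classes):
  B0 = {u0}
  B1 = {u1}
  B2 = {u3, v1}
  B3 = {u2, v0}
u0 ∈ B0, v0 ∈ B3 → different blocks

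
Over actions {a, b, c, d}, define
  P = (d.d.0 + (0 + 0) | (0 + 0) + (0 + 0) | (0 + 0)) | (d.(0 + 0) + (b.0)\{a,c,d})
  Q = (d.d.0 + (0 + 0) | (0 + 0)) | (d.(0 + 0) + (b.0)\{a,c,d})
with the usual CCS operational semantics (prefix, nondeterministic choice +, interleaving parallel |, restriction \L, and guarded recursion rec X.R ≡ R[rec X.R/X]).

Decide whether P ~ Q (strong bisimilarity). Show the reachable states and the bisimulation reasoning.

P ~ Q

Reachable graph of P (9 states):
  m0 = (d.d.0 + (0 + 0) | (0 + 0) + (0 + 0) | (0 + 0)) | (d.(0 + 0) + (b.0)\{a,c,d}) has moves --b--▸ m1, --d--▸ m2, --d--▸ m3
  m1 = (d.d.0 + (0 + 0) | (0 + 0) + (0 + 0) | (0 + 0)) | 0\{a,c,d} has moves --d--▸ m4
  m2 = (d.d.0 + (0 + 0) | (0 + 0) + (0 + 0) | (0 + 0)) | (0 + 0) has moves --d--▸ m5
  m3 = d.0 | (d.(0 + 0) + (b.0)\{a,c,d}) has moves --b--▸ m4, --d--▸ m5, --d--▸ m6
  m4 = d.0 | 0\{a,c,d} has moves --d--▸ m7
  m5 = d.0 | (0 + 0) has moves --d--▸ m8
  m6 = 0 | (d.(0 + 0) + (b.0)\{a,c,d}) has moves --b--▸ m7, --d--▸ m8
  m7 = 0 | 0\{a,c,d} has moves stopped
  m8 = 0 | (0 + 0) has moves stopped
Reachable graph of Q (9 states):
  n0 = (d.d.0 + (0 + 0) | (0 + 0)) | (d.(0 + 0) + (b.0)\{a,c,d}) has moves --b--▸ n1, --d--▸ n2, --d--▸ n3
  n1 = (d.d.0 + (0 + 0) | (0 + 0)) | 0\{a,c,d} has moves --d--▸ n4
  n2 = (d.d.0 + (0 + 0) | (0 + 0)) | (0 + 0) has moves --d--▸ n5
  n3 = d.0 | (d.(0 + 0) + (b.0)\{a,c,d}) has moves --b--▸ n4, --d--▸ n5, --d--▸ n6
  n4 = d.0 | 0\{a,c,d} has moves --d--▸ n7
  n5 = d.0 | (0 + 0) has moves --d--▸ n8
  n6 = 0 | (d.(0 + 0) + (b.0)\{a,c,d}) has moves --b--▸ n7, --d--▸ n8
  n7 = 0 | 0\{a,c,d} has moves stopped
  n8 = 0 | (0 + 0) has moves stopped
Coarsest stable partition (strong bisimilarity classes):
  B0 = {m0, n0}
  B1 = {m3, n3}
  B2 = {m6, n6}
  B3 = {m7, m8, n7, n8}
  B4 = {m4, m5, n4, n5}
  B5 = {m1, m2, n1, n2}
m0 ∈ B0, n0 ∈ B0 → same block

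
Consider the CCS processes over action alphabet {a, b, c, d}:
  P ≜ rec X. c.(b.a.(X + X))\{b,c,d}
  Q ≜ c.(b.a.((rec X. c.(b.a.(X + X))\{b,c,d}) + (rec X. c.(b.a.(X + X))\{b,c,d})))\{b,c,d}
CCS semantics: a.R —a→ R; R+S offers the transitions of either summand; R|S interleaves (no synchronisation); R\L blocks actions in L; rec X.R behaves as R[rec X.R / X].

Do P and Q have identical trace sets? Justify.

traces(P) = traces(Q)

Reachable graph of P (2 states):
  u0 = rec X. c.(b.a.(X + X))\{b,c,d} | —c→ u1
  u1 = (b.a.((rec X. c.(b.a.(X + X))\{b,c,d}) + (rec X. c.(b.a.(X + X))\{b,c,d})))\{b,c,d} | stopped
Reachable graph of Q (2 states):
  v0 = c.(b.a.((rec X. c.(b.a.(X + X))\{b,c,d}) + (rec X. c.(b.a.(X + X))\{b,c,d})))\{b,c,d} | —c→ v1
  v1 = (b.a.((rec X. c.(b.a.(X + X))\{b,c,d}) + (rec X. c.(b.a.(X + X))\{b,c,d})))\{b,c,d} | stopped
Bisimilarity quotient blocks:
  B0 = {u0, v0}
  B1 = {u1, v1}
u0 ∈ B0, v0 ∈ B0 → same block
Bisimilar ⇒ trace-equivalent.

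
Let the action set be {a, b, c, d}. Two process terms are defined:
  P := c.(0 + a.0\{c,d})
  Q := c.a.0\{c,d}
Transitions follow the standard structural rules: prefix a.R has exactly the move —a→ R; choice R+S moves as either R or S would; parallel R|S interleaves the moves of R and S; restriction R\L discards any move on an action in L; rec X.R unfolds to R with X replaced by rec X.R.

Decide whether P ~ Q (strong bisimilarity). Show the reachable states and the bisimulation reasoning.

P's transition system — 3 states:
  u0 = c.(0 + a.0\{c,d}) has moves —c→ u1
  u1 = 0 + a.0\{c,d} has moves —a→ u2
  u2 = 0\{c,d} has moves ∅
Q's transition system — 3 states:
  v0 = c.a.0\{c,d} has moves —c→ v1
  v1 = a.0\{c,d} has moves —a→ v2
  v2 = 0\{c,d} has moves ∅
Bisimilarity quotient blocks:
  B0 = {u0, v0}
  B1 = {u1, v1}
  B2 = {u2, v2}
u0 ∈ B0, v0 ∈ B0 → same block

bisimilar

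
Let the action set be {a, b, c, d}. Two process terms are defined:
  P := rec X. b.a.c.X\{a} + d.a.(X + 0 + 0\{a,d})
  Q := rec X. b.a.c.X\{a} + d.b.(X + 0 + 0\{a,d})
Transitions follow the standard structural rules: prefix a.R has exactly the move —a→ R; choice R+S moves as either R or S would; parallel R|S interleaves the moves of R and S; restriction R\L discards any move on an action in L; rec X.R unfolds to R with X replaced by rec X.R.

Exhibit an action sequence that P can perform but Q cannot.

da

Reachable graph of P (8 states):
  s0 = rec X. b.a.c.X\{a} + d.a.(X + 0 + 0\{a,d}) ⊢ —b→ s1, —d→ s2
  s1 = a.c.(rec X. b.a.c.X\{a} + d.a.(X + 0 + 0\{a,d}))\{a} ⊢ —a→ s3
  s2 = a.((rec X. b.a.c.X\{a} + d.a.(X + 0 + 0\{a,d})) + 0 + 0\{a,d}) ⊢ —a→ s4
  s3 = c.(rec X. b.a.c.X\{a} + d.a.(X + 0 + 0\{a,d}))\{a} ⊢ —c→ s5
  s4 = (rec X. b.a.c.X\{a} + d.a.(X + 0 + 0\{a,d})) + 0 + 0\{a,d} ⊢ —b→ s1, —d→ s2
  s5 = (rec X. b.a.c.X\{a} + d.a.(X + 0 + 0\{a,d}))\{a} ⊢ —b→ s6, —d→ s7
  s6 = (a.c.(rec X. b.a.c.X\{a} + d.a.(X + 0 + 0\{a,d}))\{a})\{a} ⊢ ·
  s7 = (a.((rec X. b.a.c.X\{a} + d.a.(X + 0 + 0\{a,d})) + 0 + 0\{a,d}))\{a} ⊢ ·
Reachable graph of Q (9 states):
  t0 = rec X. b.a.c.X\{a} + d.b.(X + 0 + 0\{a,d}) ⊢ —b→ t1, —d→ t2
  t1 = a.c.(rec X. b.a.c.X\{a} + d.b.(X + 0 + 0\{a,d}))\{a} ⊢ —a→ t3
  t2 = b.((rec X. b.a.c.X\{a} + d.b.(X + 0 + 0\{a,d})) + 0 + 0\{a,d}) ⊢ —b→ t4
  t3 = c.(rec X. b.a.c.X\{a} + d.b.(X + 0 + 0\{a,d}))\{a} ⊢ —c→ t5
  t4 = (rec X. b.a.c.X\{a} + d.b.(X + 0 + 0\{a,d})) + 0 + 0\{a,d} ⊢ —b→ t1, —d→ t2
  t5 = (rec X. b.a.c.X\{a} + d.b.(X + 0 + 0\{a,d}))\{a} ⊢ —b→ t6, —d→ t7
  t6 = (a.c.(rec X. b.a.c.X\{a} + d.b.(X + 0 + 0\{a,d}))\{a})\{a} ⊢ ·
  t7 = (b.((rec X. b.a.c.X\{a} + d.b.(X + 0 + 0\{a,d})) + 0 + 0\{a,d}))\{a} ⊢ —b→ t8
  t8 = ((rec X. b.a.c.X\{a} + d.b.(X + 0 + 0\{a,d})) + 0 + 0\{a,d})\{a} ⊢ —b→ t6, —d→ t7
Executing da from P (initial set {s0}):
  after d @ step 1: {s2}
  after a @ step 2: {s4}
  — P admits the full trace.
Executing da from Q (initial set {t0}):
  after d @ step 1: {t2}
  after a @ step 2: ∅ (Q stuck)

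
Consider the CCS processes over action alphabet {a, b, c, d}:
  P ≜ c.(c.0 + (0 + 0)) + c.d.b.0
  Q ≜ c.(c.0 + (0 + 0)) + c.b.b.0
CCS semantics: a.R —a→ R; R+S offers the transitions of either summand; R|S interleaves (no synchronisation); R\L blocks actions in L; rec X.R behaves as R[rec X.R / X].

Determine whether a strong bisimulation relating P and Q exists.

P's transition system — 5 states:
  m0 = c.(c.0 + (0 + 0)) + c.d.b.0 | --c--▸ m1, --c--▸ m2
  m1 = c.0 + (0 + 0) | --c--▸ m3
  m2 = d.b.0 | --d--▸ m4
  m3 = 0 | ·
  m4 = b.0 | --b--▸ m3
Q's transition system — 5 states:
  n0 = c.(c.0 + (0 + 0)) + c.b.b.0 | --c--▸ n1, --c--▸ n2
  n1 = b.b.0 | --b--▸ n3
  n2 = c.0 + (0 + 0) | --c--▸ n4
  n3 = b.0 | --b--▸ n4
  n4 = 0 | ·
Coarsest stable partition (strong bisimilarity classes):
  B0 = {m0}
  B1 = {m1, n2}
  B2 = {m3, n4}
  B3 = {m2}
  B4 = {m4, n3}
  B5 = {n0}
  B6 = {n1}
m0 ∈ B0, n0 ∈ B5 → different blocks

P ≁ Q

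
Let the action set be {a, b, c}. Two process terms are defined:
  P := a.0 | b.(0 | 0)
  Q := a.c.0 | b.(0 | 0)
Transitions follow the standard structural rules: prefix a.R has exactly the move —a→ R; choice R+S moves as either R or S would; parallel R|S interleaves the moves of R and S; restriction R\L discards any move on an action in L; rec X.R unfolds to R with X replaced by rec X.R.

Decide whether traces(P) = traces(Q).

LTS(P): 4 reachable states
  s0 = a.0 | b.(0 | 0) → =a=> s1, =b=> s2
  s1 = 0 | b.(0 | 0) → =b=> s3
  s2 = a.0 | (0 | 0) → =a=> s3
  s3 = 0 | (0 | 0) → ·
LTS(Q): 6 reachable states
  t0 = a.c.0 | b.(0 | 0) → =a=> t1, =b=> t2
  t1 = c.0 | b.(0 | 0) → =b=> t3, =c=> t4
  t2 = a.c.0 | (0 | 0) → =a=> t3
  t3 = c.0 | (0 | 0) → =c=> t5
  t4 = 0 | b.(0 | 0) → =b=> t5
  t5 = 0 | (0 | 0) → ·
Executing ac from Q (initial set {t0}):
  [1] a ⇒ {t1}
  [2] c ⇒ {t4}
  ✓ Q
Executing ac from P (initial set {s0}):
  [1] a ⇒ {s1}
  [2] c ⇒ ∅ (P stuck)

NO — witness ⟨ac⟩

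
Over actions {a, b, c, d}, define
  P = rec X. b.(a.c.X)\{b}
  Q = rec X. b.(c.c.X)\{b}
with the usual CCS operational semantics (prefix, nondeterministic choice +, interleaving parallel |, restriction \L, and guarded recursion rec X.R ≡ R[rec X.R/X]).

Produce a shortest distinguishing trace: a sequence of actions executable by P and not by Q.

ba

Reachable graph of P (4 states):
  u0 = rec X. b.(a.c.X)\{b} has moves =b=> u1
  u1 = (a.c.(rec X. b.(a.c.X)\{b}))\{b} has moves =a=> u2
  u2 = (c.(rec X. b.(a.c.X)\{b}))\{b} has moves =c=> u3
  u3 = (rec X. b.(a.c.X)\{b})\{b} has moves stopped
Reachable graph of Q (4 states):
  v0 = rec X. b.(c.c.X)\{b} has moves =b=> v1
  v1 = (c.c.(rec X. b.(c.c.X)\{b}))\{b} has moves =c=> v2
  v2 = (c.(rec X. b.(c.c.X)\{b}))\{b} has moves =c=> v3
  v3 = (rec X. b.(c.c.X)\{b})\{b} has moves stopped
Run σ = ⟨ba⟩ on P: start {u0}
  after b @ step 1: {u1}
  after a @ step 2: {u2}
  ✓ P
Run σ = ⟨ba⟩ on Q: start {v0}
  after b @ step 1: {v1}
  after a @ step 2: ∅ (Q stuck)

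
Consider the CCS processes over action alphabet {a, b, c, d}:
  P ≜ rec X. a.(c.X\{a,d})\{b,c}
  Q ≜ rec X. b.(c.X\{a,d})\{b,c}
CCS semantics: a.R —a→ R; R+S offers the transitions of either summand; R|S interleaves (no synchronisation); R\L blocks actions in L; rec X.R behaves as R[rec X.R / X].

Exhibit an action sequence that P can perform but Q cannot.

Reachable graph of P (2 states):
  s0 = rec X. a.(c.X\{a,d})\{b,c} has moves --a--▸ s1
  s1 = (c.(rec X. a.(c.X\{a,d})\{b,c})\{a,d})\{b,c} has moves deadlocked
Reachable graph of Q (2 states):
  t0 = rec X. b.(c.X\{a,d})\{b,c} has moves --b--▸ t1
  t1 = (c.(rec X. b.(c.X\{a,d})\{b,c})\{a,d})\{b,c} has moves deadlocked
Trace ⟨a⟩ through P, begin at {s0}:
  [1] a ⇒ {s1}
  ✓ P
Trace ⟨a⟩ through Q, begin at {t0}:
  [1] a ⇒ no successor for Q

a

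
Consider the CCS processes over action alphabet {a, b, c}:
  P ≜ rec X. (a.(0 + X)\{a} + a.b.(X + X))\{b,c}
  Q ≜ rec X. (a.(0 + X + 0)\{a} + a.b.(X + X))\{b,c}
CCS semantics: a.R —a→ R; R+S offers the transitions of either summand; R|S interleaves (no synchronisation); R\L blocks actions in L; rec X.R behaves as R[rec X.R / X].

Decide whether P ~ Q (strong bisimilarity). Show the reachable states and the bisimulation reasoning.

P ~ Q

LTS(P): 3 reachable states
  u0 = rec X. (a.(0 + X)\{a} + a.b.(X + X))\{b,c} has moves —a→ u1, —a→ u2
  u1 = (0 + (rec X. (a.(0 + X)\{a} + a.b.(X + X))\{b,c}))\{a}\{b,c} has moves (no moves)
  u2 = (b.((rec X. (a.(0 + X)\{a} + a.b.(X + X))\{b,c}) + (rec X. (a.(0 + X)\{a} + a.b.(X + X))\{b,c})))\{b,c} has moves (no moves)
LTS(Q): 3 reachable states
  v0 = rec X. (a.(0 + X + 0)\{a} + a.b.(X + X))\{b,c} has moves —a→ v1, —a→ v2
  v1 = (0 + (rec X. (a.(0 + X + 0)\{a} + a.b.(X + X))\{b,c}) + 0)\{a}\{b,c} has moves (no moves)
  v2 = (b.((rec X. (a.(0 + X + 0)\{a} + a.b.(X + X))\{b,c}) + (rec X. (a.(0 + X + 0)\{a} + a.b.(X + X))\{b,c})))\{b,c} has moves (no moves)
Bisimilarity quotient blocks:
  B0 = {u0, v0}
  B1 = {u1, u2, v1, v2}
u0 ∈ B0, v0 ∈ B0 → same block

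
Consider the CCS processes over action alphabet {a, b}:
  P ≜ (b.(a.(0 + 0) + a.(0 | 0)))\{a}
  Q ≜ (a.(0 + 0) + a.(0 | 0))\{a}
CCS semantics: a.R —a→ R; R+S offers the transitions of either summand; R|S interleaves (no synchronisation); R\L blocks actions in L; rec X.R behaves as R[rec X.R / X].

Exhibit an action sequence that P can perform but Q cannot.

b

P's transition system — 2 states:
  u0 = (b.(a.(0 + 0) + a.(0 | 0)))\{a} | ··b··> u1
  u1 = (a.(0 + 0) + a.(0 | 0))\{a} | deadlocked
Q's transition system — 1 states:
  v0 = (a.(0 + 0) + a.(0 | 0))\{a} | deadlocked
Run σ = ⟨b⟩ on P: start {u0}
  step 1 (b): {u1}
  — P admits the full trace.
Run σ = ⟨b⟩ on Q: start {v0}
  step 1 (b): ∅  — Q cannot continue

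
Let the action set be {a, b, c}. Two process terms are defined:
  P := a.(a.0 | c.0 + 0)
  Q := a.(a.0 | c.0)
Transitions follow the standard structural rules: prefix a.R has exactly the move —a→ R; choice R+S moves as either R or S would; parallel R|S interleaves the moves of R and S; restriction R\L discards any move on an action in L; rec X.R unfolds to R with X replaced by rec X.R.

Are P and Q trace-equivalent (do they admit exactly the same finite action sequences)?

traces(P) = traces(Q)

P's transition system — 5 states:
  u0 = a.(a.0 | c.0 + 0) :: ··a··> u1
  u1 = a.0 | c.0 + 0 :: ··a··> u2, ··c··> u3
  u2 = 0 | c.0 :: ··c··> u4
  u3 = a.0 | 0 :: ··a··> u4
  u4 = 0 | 0 :: deadlocked
Q's transition system — 5 states:
  v0 = a.(a.0 | c.0) :: ··a··> v1
  v1 = a.0 | c.0 :: ··a··> v2, ··c··> v3
  v2 = 0 | c.0 :: ··c··> v4
  v3 = a.0 | 0 :: ··a··> v4
  v4 = 0 | 0 :: deadlocked
Bisimilarity quotient blocks:
  B0 = {u0, v0}
  B1 = {u1, v1}
  B2 = {u3, v3}
  B3 = {u4, v4}
  B4 = {u2, v2}
u0 ∈ B0, v0 ∈ B0 → same block
Bisimilar ⇒ trace-equivalent.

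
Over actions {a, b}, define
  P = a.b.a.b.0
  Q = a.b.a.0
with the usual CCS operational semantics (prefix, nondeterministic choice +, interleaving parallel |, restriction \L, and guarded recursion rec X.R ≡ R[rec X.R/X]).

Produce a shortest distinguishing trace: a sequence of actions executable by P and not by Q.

abab

P's transition system — 5 states:
  s0 = a.b.a.b.0 :: --a--▸ s1
  s1 = b.a.b.0 :: --b--▸ s2
  s2 = a.b.0 :: --a--▸ s3
  s3 = b.0 :: --b--▸ s4
  s4 = 0 :: deadlocked
Q's transition system — 4 states:
  t0 = a.b.a.0 :: --a--▸ t1
  t1 = b.a.0 :: --b--▸ t2
  t2 = a.0 :: --a--▸ t3
  t3 = 0 :: deadlocked
Trace ⟨abab⟩ through P, begin at {s0}:
  [1] a ⇒ {s1}
  [2] b ⇒ {s2}
  [3] a ⇒ {s3}
  [4] b ⇒ {s4}
  ✓ P
Trace ⟨abab⟩ through Q, begin at {t0}:
  [1] a ⇒ {t1}
  [2] b ⇒ {t2}
  [3] a ⇒ {t3}
  [4] b ⇒ ∅  — Q cannot continue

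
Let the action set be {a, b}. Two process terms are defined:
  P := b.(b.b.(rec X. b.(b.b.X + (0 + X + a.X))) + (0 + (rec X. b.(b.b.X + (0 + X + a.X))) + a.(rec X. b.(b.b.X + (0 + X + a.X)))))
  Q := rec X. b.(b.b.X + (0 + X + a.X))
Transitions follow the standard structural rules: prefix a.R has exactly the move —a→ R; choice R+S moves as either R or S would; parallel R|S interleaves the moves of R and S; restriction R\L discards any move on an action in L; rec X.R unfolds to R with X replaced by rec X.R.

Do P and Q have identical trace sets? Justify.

P's transition system — 4 states:
  s0 = b.(b.b.(rec X. b.(b.b.X + (0 + X + a.X))) + (0 + (rec X. b.(b.b.X + (0 + X + a.X))) + a.(rec X. b.(b.b.X + (0 + X + a.X))))) | —b→ s1
  s1 = b.b.(rec X. b.(b.b.X + (0 + X + a.X))) + (0 + (rec X. b.(b.b.X + (0 + X + a.X))) + a.(rec X. b.(b.b.X + (0 + X + a.X)))) | —a→ s2, —b→ s1, —b→ s3
  s2 = rec X. b.(b.b.X + (0 + X + a.X)) | —b→ s1
  s3 = b.(rec X. b.(b.b.X + (0 + X + a.X))) | —b→ s2
Q's transition system — 3 states:
  t0 = rec X. b.(b.b.X + (0 + X + a.X)) | —b→ t1
  t1 = b.b.(rec X. b.(b.b.X + (0 + X + a.X))) + (0 + (rec X. b.(b.b.X + (0 + X + a.X))) + a.(rec X. b.(b.b.X + (0 + X + a.X)))) | —a→ t0, —b→ t1, —b→ t2
  t2 = b.(rec X. b.(b.b.X + (0 + X + a.X))) | —b→ t0
Coarsest stable partition (strong bisimilarity classes):
  B0 = {s0, s2, t0}
  B1 = {s1, t1}
  B2 = {s3, t2}
s0 ∈ B0, t0 ∈ B0 → same block
Bisimilar ⇒ trace-equivalent.

trace-equivalent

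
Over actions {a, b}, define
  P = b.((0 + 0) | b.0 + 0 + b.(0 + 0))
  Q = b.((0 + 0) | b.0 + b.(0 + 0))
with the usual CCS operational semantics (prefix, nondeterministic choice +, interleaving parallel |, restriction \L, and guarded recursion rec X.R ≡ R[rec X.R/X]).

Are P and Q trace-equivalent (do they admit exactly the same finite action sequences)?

trace-equivalent

LTS(P): 4 reachable states
  u0 = b.((0 + 0) | b.0 + 0 + b.(0 + 0)) :: --b--▸ u1
  u1 = (0 + 0) | b.0 + 0 + b.(0 + 0) :: --b--▸ u2, --b--▸ u3
  u2 = (0 + 0) | 0 :: ∅
  u3 = 0 + 0 :: ∅
LTS(Q): 4 reachable states
  v0 = b.((0 + 0) | b.0 + b.(0 + 0)) :: --b--▸ v1
  v1 = (0 + 0) | b.0 + b.(0 + 0) :: --b--▸ v2, --b--▸ v3
  v2 = (0 + 0) | 0 :: ∅
  v3 = 0 + 0 :: ∅
Bisimilarity quotient blocks:
  B0 = {u0, v0}
  B1 = {u1, v1}
  B2 = {u2, u3, v2, v3}
u0 ∈ B0, v0 ∈ B0 → same block
Bisimilar ⇒ trace-equivalent.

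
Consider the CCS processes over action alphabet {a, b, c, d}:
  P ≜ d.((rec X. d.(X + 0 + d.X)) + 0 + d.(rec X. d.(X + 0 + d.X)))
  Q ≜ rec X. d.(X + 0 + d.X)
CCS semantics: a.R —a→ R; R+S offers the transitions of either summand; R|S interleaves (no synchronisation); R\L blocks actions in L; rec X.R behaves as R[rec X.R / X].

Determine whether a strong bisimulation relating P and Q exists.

YES

P's transition system — 3 states:
  s0 = d.((rec X. d.(X + 0 + d.X)) + 0 + d.(rec X. d.(X + 0 + d.X))) has moves -d-> s1
  s1 = (rec X. d.(X + 0 + d.X)) + 0 + d.(rec X. d.(X + 0 + d.X)) has moves -d-> s1, -d-> s2
  s2 = rec X. d.(X + 0 + d.X) has moves -d-> s1
Q's transition system — 2 states:
  t0 = rec X. d.(X + 0 + d.X) has moves -d-> t1
  t1 = (rec X. d.(X + 0 + d.X)) + 0 + d.(rec X. d.(X + 0 + d.X)) has moves -d-> t0, -d-> t1
Coarsest stable partition (strong bisimilarity classes):
  B0 = {s0, s1, s2, t0, t1}
s0 ∈ B0, t0 ∈ B0 → same block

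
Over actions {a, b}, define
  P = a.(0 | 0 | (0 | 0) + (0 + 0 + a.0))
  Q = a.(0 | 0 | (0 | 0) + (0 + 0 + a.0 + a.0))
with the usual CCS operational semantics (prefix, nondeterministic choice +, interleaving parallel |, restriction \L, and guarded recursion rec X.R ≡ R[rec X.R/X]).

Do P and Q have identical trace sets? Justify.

trace-equivalent

P's transition system — 3 states:
  p0 = a.(0 | 0 | (0 | 0) + (0 + 0 + a.0)) ⊢ --a--▸ p1
  p1 = 0 | 0 | (0 | 0) + (0 + 0 + a.0) ⊢ --a--▸ p2
  p2 = 0 ⊢ deadlocked
Q's transition system — 3 states:
  q0 = a.(0 | 0 | (0 | 0) + (0 + 0 + a.0 + a.0)) ⊢ --a--▸ q1
  q1 = 0 | 0 | (0 | 0) + (0 + 0 + a.0 + a.0) ⊢ --a--▸ q2
  q2 = 0 ⊢ deadlocked
Coarsest stable partition (strong bisimilarity classes):
  B0 = {p0, q0}
  B1 = {p1, q1}
  B2 = {p2, q2}
p0 ∈ B0, q0 ∈ B0 → same block
Bisimilar ⇒ trace-equivalent.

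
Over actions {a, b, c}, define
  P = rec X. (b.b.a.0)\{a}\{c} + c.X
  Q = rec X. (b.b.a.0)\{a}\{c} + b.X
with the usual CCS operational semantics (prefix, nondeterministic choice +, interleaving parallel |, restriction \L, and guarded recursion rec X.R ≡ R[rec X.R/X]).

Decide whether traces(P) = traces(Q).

NO — witness ⟨c⟩

P's transition system — 3 states:
  p0 = rec X. (b.b.a.0)\{a}\{c} + c.X :: -b-> p1, -c-> p0
  p1 = (b.a.0)\{a}\{c} :: -b-> p2
  p2 = (a.0)\{a}\{c} :: ∅
Q's transition system — 3 states:
  q0 = rec X. (b.b.a.0)\{a}\{c} + b.X :: -b-> q0, -b-> q1
  q1 = (b.a.0)\{a}\{c} :: -b-> q2
  q2 = (a.0)\{a}\{c} :: ∅
Executing c from P (initial set {p0}):
  after c @ step 1: {p0}
  — P admits the full trace.
Executing c from Q (initial set {q0}):
  after c @ step 1: ∅  — Q cannot continue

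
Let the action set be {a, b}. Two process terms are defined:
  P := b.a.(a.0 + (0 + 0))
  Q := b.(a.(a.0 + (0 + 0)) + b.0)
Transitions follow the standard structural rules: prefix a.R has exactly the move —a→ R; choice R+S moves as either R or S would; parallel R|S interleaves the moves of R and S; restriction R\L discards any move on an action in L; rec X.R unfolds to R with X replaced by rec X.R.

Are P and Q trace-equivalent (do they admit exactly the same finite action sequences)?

NO — witness ⟨bb⟩

LTS(P): 4 reachable states
  s0 = b.a.(a.0 + (0 + 0)) ⊢ ··b··> s1
  s1 = a.(a.0 + (0 + 0)) ⊢ ··a··> s2
  s2 = a.0 + (0 + 0) ⊢ ··a··> s3
  s3 = 0 ⊢ stopped
LTS(Q): 4 reachable states
  t0 = b.(a.(a.0 + (0 + 0)) + b.0) ⊢ ··b··> t1
  t1 = a.(a.0 + (0 + 0)) + b.0 ⊢ ··a··> t2, ··b··> t3
  t2 = a.0 + (0 + 0) ⊢ ··a··> t3
  t3 = 0 ⊢ stopped
Executing bb from Q (initial set {t0}):
  after b @ step 1: {t1}
  after b @ step 2: {t3}
  — Q admits the full trace.
Executing bb from P (initial set {s0}):
  after b @ step 1: {s1}
  after b @ step 2: ∅  — P cannot continue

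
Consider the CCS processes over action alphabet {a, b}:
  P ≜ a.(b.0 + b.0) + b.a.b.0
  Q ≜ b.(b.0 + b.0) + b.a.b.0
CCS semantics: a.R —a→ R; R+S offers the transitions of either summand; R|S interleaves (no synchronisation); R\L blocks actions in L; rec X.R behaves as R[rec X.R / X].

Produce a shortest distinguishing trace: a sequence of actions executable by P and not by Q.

P's transition system — 5 states:
  p0 = a.(b.0 + b.0) + b.a.b.0 ⊢ =a=> p1, =b=> p2
  p1 = b.0 + b.0 ⊢ =b=> p3
  p2 = a.b.0 ⊢ =a=> p4
  p3 = 0 ⊢ ∅
  p4 = b.0 ⊢ =b=> p3
Q's transition system — 5 states:
  q0 = b.(b.0 + b.0) + b.a.b.0 ⊢ =b=> q1, =b=> q2
  q1 = a.b.0 ⊢ =a=> q3
  q2 = b.0 + b.0 ⊢ =b=> q4
  q3 = b.0 ⊢ =b=> q4
  q4 = 0 ⊢ ∅
Executing a from P (initial set {p0}):
  [1] a ⇒ {p1}
  — P admits the full trace.
Executing a from Q (initial set {q0}):
  [1] a ⇒ ∅  — Q cannot continue

a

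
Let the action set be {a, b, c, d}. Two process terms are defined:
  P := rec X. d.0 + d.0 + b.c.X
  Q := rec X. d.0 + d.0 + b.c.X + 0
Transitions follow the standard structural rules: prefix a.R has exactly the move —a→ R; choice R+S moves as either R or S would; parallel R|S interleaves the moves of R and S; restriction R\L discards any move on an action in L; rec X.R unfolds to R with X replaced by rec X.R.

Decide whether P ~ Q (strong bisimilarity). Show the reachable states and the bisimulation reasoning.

Reachable graph of P (3 states):
  m0 = rec X. d.0 + d.0 + b.c.X → —b→ m1, —d→ m2
  m1 = c.(rec X. d.0 + d.0 + b.c.X) → —c→ m0
  m2 = 0 → (no moves)
Reachable graph of Q (3 states):
  n0 = rec X. d.0 + d.0 + b.c.X + 0 → —b→ n1, —d→ n2
  n1 = c.(rec X. d.0 + d.0 + b.c.X + 0) → —c→ n0
  n2 = 0 → (no moves)
Coarsest stable partition (strong bisimilarity classes):
  B0 = {m0, n0}
  B1 = {m1, n1}
  B2 = {m2, n2}
m0 ∈ B0, n0 ∈ B0 → same block

P ~ Q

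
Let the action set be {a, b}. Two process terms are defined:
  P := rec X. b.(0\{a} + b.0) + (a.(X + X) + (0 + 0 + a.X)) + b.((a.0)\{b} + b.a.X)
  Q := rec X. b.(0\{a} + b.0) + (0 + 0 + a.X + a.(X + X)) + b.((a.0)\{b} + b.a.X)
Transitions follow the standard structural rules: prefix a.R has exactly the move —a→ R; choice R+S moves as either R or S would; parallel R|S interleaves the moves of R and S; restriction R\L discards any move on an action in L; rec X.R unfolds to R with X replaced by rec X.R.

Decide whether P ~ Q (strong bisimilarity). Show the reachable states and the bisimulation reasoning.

bisimilar

P's transition system — 7 states:
  m0 = rec X. b.(0\{a} + b.0) + (a.(X + X) + (0 + 0 + a.X)) + b.((a.0)\{b} + b.a.X) ⊢ -a-> m0, -a-> m1, -b-> m2, -b-> m3
  m1 = (rec X. b.(0\{a} + b.0) + (a.(X + X) + (0 + 0 + a.X)) + b.((a.0)\{b} + b.a.X)) + (rec X. b.(0\{a} + b.0) + (a.(X + X) + (0 + 0 + a.X)) + b.((a.0)\{b} + b.a.X)) ⊢ -a-> m0, -a-> m1, -b-> m2, -b-> m3
  m2 = (a.0)\{b} + b.a.(rec X. b.(0\{a} + b.0) + (a.(X + X) + (0 + 0 + a.X)) + b.((a.0)\{b} + b.a.X)) ⊢ -a-> m4, -b-> m5
  m3 = 0\{a} + b.0 ⊢ -b-> m6
  m4 = 0\{b} ⊢ stopped
  m5 = a.(rec X. b.(0\{a} + b.0) + (a.(X + X) + (0 + 0 + a.X)) + b.((a.0)\{b} + b.a.X)) ⊢ -a-> m0
  m6 = 0 ⊢ stopped
Q's transition system — 7 states:
  n0 = rec X. b.(0\{a} + b.0) + (0 + 0 + a.X + a.(X + X)) + b.((a.0)\{b} + b.a.X) ⊢ -a-> n0, -a-> n1, -b-> n2, -b-> n3
  n1 = (rec X. b.(0\{a} + b.0) + (0 + 0 + a.X + a.(X + X)) + b.((a.0)\{b} + b.a.X)) + (rec X. b.(0\{a} + b.0) + (0 + 0 + a.X + a.(X + X)) + b.((a.0)\{b} + b.a.X)) ⊢ -a-> n0, -a-> n1, -b-> n2, -b-> n3
  n2 = (a.0)\{b} + b.a.(rec X. b.(0\{a} + b.0) + (0 + 0 + a.X + a.(X + X)) + b.((a.0)\{b} + b.a.X)) ⊢ -a-> n4, -b-> n5
  n3 = 0\{a} + b.0 ⊢ -b-> n6
  n4 = 0\{b} ⊢ stopped
  n5 = a.(rec X. b.(0\{a} + b.0) + (0 + 0 + a.X + a.(X + X)) + b.((a.0)\{b} + b.a.X)) ⊢ -a-> n0
  n6 = 0 ⊢ stopped
Coarsest stable partition (strong bisimilarity classes):
  B0 = {m0, m1, n0, n1}
  B1 = {m2, n2}
  B2 = {m5, n5}
  B3 = {m4, m6, n4, n6}
  B4 = {m3, n3}
m0 ∈ B0, n0 ∈ B0 → same block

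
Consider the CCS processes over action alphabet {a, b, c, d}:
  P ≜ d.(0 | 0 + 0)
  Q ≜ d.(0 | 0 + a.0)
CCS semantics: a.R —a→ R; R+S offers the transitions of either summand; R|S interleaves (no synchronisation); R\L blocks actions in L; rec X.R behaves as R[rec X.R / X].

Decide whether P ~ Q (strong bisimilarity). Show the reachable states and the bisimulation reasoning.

P's transition system — 2 states:
  m0 = d.(0 | 0 + 0) :: =d=> m1
  m1 = 0 | 0 + 0 :: stopped
Q's transition system — 3 states:
  n0 = d.(0 | 0 + a.0) :: =d=> n1
  n1 = 0 | 0 + a.0 :: =a=> n2
  n2 = 0 :: stopped
Partition-refinement fixed point:
  B0 = {m0}
  B1 = {m1, n2}
  B2 = {n0}
  B3 = {n1}
m0 ∈ B0, n0 ∈ B2 → different blocks

P ≁ Q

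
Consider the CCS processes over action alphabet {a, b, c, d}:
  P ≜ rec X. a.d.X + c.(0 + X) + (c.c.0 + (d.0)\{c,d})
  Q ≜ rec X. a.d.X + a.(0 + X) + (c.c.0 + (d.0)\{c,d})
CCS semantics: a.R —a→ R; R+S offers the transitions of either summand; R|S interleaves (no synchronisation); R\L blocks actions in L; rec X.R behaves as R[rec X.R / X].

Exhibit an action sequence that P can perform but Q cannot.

Reachable graph of P (5 states):
  s0 = rec X. a.d.X + c.(0 + X) + (c.c.0 + (d.0)\{c,d}) has moves --a--▸ s1, --c--▸ s2, --c--▸ s3
  s1 = d.(rec X. a.d.X + c.(0 + X) + (c.c.0 + (d.0)\{c,d})) has moves --d--▸ s0
  s2 = 0 + (rec X. a.d.X + c.(0 + X) + (c.c.0 + (d.0)\{c,d})) has moves --a--▸ s1, --c--▸ s2, --c--▸ s3
  s3 = c.0 has moves --c--▸ s4
  s4 = 0 has moves stopped
Reachable graph of Q (5 states):
  t0 = rec X. a.d.X + a.(0 + X) + (c.c.0 + (d.0)\{c,d}) has moves --a--▸ t1, --a--▸ t2, --c--▸ t3
  t1 = 0 + (rec X. a.d.X + a.(0 + X) + (c.c.0 + (d.0)\{c,d})) has moves --a--▸ t1, --a--▸ t2, --c--▸ t3
  t2 = d.(rec X. a.d.X + a.(0 + X) + (c.c.0 + (d.0)\{c,d})) has moves --d--▸ t0
  t3 = c.0 has moves --c--▸ t4
  t4 = 0 has moves stopped
Executing ca from P (initial set {s0}):
  after c @ step 1: {s2, s3}
  after a @ step 2: {s1}
  — P admits the full trace.
Executing ca from Q (initial set {t0}):
  after c @ step 1: {t3}
  after a @ step 2: no successor for Q

ca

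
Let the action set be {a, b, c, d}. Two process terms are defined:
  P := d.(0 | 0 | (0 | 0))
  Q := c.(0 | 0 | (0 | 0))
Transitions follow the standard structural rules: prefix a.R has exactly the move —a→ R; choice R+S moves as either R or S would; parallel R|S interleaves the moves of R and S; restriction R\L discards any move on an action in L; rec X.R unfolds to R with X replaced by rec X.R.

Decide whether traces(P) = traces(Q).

trace-distinct — witness ⟨d⟩

Reachable graph of P (2 states):
  u0 = d.(0 | 0 | (0 | 0)) has moves ··d··> u1
  u1 = 0 | 0 | (0 | 0) has moves (no moves)
Reachable graph of Q (2 states):
  v0 = c.(0 | 0 | (0 | 0)) has moves ··c··> v1
  v1 = 0 | 0 | (0 | 0) has moves (no moves)
Run σ = ⟨d⟩ on P: start {u0}
  [1] d ⇒ {u1}
  P completes σ.
Run σ = ⟨d⟩ on Q: start {v0}
  [1] d ⇒ no successor for Q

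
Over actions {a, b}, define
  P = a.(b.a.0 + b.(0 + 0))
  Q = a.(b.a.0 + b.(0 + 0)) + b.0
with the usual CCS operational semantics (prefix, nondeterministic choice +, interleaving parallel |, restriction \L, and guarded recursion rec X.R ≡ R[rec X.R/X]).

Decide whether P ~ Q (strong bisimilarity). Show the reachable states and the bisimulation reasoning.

P's transition system — 5 states:
  m0 = a.(b.a.0 + b.(0 + 0)) has moves =a=> m1
  m1 = b.a.0 + b.(0 + 0) has moves =b=> m2, =b=> m3
  m2 = 0 + 0 has moves (no moves)
  m3 = a.0 has moves =a=> m4
  m4 = 0 has moves (no moves)
Q's transition system — 5 states:
  n0 = a.(b.a.0 + b.(0 + 0)) + b.0 has moves =a=> n1, =b=> n2
  n1 = b.a.0 + b.(0 + 0) has moves =b=> n3, =b=> n4
  n2 = 0 has moves (no moves)
  n3 = 0 + 0 has moves (no moves)
  n4 = a.0 has moves =a=> n2
Bisimilarity quotient blocks:
  B0 = {m0}
  B1 = {m1, n1}
  B2 = {m3, n4}
  B3 = {m2, m4, n2, n3}
  B4 = {n0}
m0 ∈ B0, n0 ∈ B4 → different blocks

NO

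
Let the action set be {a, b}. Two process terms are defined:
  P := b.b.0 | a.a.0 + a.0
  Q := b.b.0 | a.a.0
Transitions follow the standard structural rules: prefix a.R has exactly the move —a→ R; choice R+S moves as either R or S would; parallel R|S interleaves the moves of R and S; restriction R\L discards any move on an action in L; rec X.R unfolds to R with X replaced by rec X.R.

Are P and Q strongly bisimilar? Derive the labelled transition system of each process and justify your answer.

P ≁ Q

P's transition system — 10 states:
  u0 = b.b.0 | a.a.0 + a.0 :: ··a··> u1, ··a··> u2, ··b··> u3
  u1 = 0 :: ∅
  u2 = b.b.0 | a.0 :: ··a··> u4, ··b··> u5
  u3 = b.0 | a.a.0 :: ··a··> u5, ··b··> u6
  u4 = b.b.0 | 0 :: ··b··> u7
  u5 = b.0 | a.0 :: ··a··> u7, ··b··> u8
  u6 = 0 | a.a.0 :: ··a··> u8
  u7 = b.0 | 0 :: ··b··> u9
  u8 = 0 | a.0 :: ··a··> u9
  u9 = 0 | 0 :: ∅
Q's transition system — 9 states:
  v0 = b.b.0 | a.a.0 :: ··a··> v1, ··b··> v2
  v1 = b.b.0 | a.0 :: ··a··> v3, ··b··> v4
  v2 = b.0 | a.a.0 :: ··a··> v4, ··b··> v5
  v3 = b.b.0 | 0 :: ··b··> v6
  v4 = b.0 | a.0 :: ··a··> v6, ··b··> v7
  v5 = 0 | a.a.0 :: ··a··> v7
  v6 = b.0 | 0 :: ··b··> v8
  v7 = 0 | a.0 :: ··a··> v8
  v8 = 0 | 0 :: ∅
Partition-refinement fixed point:
  B0 = {u0}
  B1 = {u3, v2}
  B2 = {u5, v4}
  B3 = {u8, v7}
  B4 = {u1, u9, v8}
  B5 = {u7, v6}
  B6 = {u6, v5}
  B7 = {u2, v1}
  B8 = {u4, v3}
  B9 = {v0}
u0 ∈ B0, v0 ∈ B9 → different blocks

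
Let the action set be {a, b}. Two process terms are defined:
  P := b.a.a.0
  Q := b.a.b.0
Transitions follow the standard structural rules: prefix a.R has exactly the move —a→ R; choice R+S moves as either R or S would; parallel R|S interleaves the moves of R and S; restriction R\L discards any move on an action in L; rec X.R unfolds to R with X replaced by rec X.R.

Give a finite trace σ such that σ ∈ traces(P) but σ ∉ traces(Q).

LTS(P): 4 reachable states
  s0 = b.a.a.0 → —b→ s1
  s1 = a.a.0 → —a→ s2
  s2 = a.0 → —a→ s3
  s3 = 0 → ∅
LTS(Q): 4 reachable states
  t0 = b.a.b.0 → —b→ t1
  t1 = a.b.0 → —a→ t2
  t2 = b.0 → —b→ t3
  t3 = 0 → ∅
Trace ⟨baa⟩ through P, begin at {s0}:
  step 1 (b): {s1}
  step 2 (a): {s2}
  step 3 (a): {s3}
  ✓ P
Trace ⟨baa⟩ through Q, begin at {t0}:
  step 1 (b): {t1}
  step 2 (a): {t2}
  step 3 (a): ∅  — Q cannot continue

baa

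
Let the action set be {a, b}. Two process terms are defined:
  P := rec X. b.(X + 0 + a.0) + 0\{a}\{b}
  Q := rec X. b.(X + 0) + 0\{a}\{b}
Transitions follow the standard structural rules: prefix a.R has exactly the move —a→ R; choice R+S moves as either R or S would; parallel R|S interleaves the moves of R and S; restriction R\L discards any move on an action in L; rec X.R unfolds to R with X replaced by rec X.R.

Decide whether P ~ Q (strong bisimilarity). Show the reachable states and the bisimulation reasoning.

P ≁ Q

P's transition system — 3 states:
  p0 = rec X. b.(X + 0 + a.0) + 0\{a}\{b} has moves -b-> p1
  p1 = (rec X. b.(X + 0 + a.0) + 0\{a}\{b}) + 0 + a.0 has moves -a-> p2, -b-> p1
  p2 = 0 has moves (no moves)
Q's transition system — 2 states:
  q0 = rec X. b.(X + 0) + 0\{a}\{b} has moves -b-> q1
  q1 = (rec X. b.(X + 0) + 0\{a}\{b}) + 0 has moves -b-> q1
Bisimilarity quotient blocks:
  B0 = {p0}
  B1 = {p1}
  B2 = {p2}
  B3 = {q0, q1}
p0 ∈ B0, q0 ∈ B3 → different blocks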